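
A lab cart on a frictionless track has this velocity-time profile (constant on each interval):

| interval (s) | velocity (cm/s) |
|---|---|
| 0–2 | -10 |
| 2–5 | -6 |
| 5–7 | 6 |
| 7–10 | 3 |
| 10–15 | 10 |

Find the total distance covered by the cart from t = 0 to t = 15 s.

Distance (not displacement) is the total path length: add the absolute areas under v-t.
0–2 s: |-10| × 2 = 20 cm
2–5 s: |-6| × 3 = 18 cm
5–7 s: |6| × 2 = 12 cm
7–10 s: |3| × 3 = 9 cm
10–15 s: |10| × 5 = 50 cm
Total distance = 109 cm

109 cm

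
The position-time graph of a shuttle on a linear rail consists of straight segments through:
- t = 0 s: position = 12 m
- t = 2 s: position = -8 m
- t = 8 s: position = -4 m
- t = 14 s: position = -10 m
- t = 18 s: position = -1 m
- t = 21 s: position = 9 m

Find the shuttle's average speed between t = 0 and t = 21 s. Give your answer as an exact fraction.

Average speed = (total path length)/(elapsed time); on a piecewise-linear x-t graph the path length is Σ|Δx|.
0–2 s: |Δx| = |-8 − 12| = 20 m
2–8 s: |Δx| = |-4 − -8| = 4 m
8–14 s: |Δx| = |-10 − -4| = 6 m
14–18 s: |Δx| = |-1 − -10| = 9 m
18–21 s: |Δx| = |9 − -1| = 10 m
Total path = 49 m; average speed = 49/21 = 7/3 m/s.

7/3 m/s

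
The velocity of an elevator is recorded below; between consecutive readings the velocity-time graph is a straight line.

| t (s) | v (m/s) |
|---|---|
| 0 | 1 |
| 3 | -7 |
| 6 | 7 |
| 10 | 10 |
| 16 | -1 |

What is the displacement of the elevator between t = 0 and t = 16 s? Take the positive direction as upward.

52 m

Displacement is the signed area under the v-t curve.
0–3 s: ½(1 + -7)(3) = -9 m
3–6 s: ½(-7 + 7)(3) = 0 m
6–10 s: ½(7 + 10)(4) = 34 m
10–16 s: ½(10 + -1)(6) = 27 m
Net displacement = 52 m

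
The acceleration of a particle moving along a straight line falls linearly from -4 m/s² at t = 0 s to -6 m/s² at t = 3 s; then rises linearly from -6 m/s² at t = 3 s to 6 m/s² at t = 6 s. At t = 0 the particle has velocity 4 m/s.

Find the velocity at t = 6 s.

Δv equals the area under the a-t graph; then v = v₀ + Δv.
0–3 s: ½(-4 + -6)(3) = -15 m/s
3–6 s: ½(-6 + 6)(3) = 0 m/s
Δv = -15 m/s, so v(6) = 4 + (-15) = -11 m/s.

-11 m/s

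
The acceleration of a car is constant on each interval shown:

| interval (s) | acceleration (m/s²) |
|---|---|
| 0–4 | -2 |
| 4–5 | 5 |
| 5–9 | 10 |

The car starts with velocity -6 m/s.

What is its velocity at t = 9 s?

31 m/s

Δv equals the area under the a-t graph; then v = v₀ + Δv.
0–4 s: -2 × 4 = -8 m/s
4–5 s: 5 × 1 = 5 m/s
5–9 s: 10 × 4 = 40 m/s
Δv = 37 m/s, so v(9) = -6 + (37) = 31 m/s.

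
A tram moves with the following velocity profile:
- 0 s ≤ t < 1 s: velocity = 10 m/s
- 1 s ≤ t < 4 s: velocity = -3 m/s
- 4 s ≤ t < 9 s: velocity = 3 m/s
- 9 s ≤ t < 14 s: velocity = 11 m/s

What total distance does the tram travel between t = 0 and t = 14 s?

Distance (not displacement) is the total path length: add the absolute areas under v-t.
0–1 s: |10| × 1 = 10 m
1–4 s: |-3| × 3 = 9 m
4–9 s: |3| × 5 = 15 m
9–14 s: |11| × 5 = 55 m
Total distance = 89 m

89 m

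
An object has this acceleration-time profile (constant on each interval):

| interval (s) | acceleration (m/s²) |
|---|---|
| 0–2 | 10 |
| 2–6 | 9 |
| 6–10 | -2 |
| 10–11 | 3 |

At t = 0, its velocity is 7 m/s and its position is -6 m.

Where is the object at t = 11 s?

On each constant-a segment, Δv = aΔt and Δx = v₀Δt + ½aΔt²; chain segment to segment.
0–2 s: v starts 7 m/s; Δx = 7·2 + ½·10·2² = 34 m; v ends 27 m/s.
2–6 s: v starts 27 m/s; Δx = 27·4 + ½·9·4² = 180 m; v ends 63 m/s.
6–10 s: v starts 63 m/s; Δx = 63·4 + ½·-2·4² = 236 m; v ends 55 m/s.
10–11 s: v starts 55 m/s; Δx = 55·1 + ½·3·1² = 56.5 m; v ends 58 m/s.
x(11) = -6 + Σ Δx = 500.5 m.

500.5 m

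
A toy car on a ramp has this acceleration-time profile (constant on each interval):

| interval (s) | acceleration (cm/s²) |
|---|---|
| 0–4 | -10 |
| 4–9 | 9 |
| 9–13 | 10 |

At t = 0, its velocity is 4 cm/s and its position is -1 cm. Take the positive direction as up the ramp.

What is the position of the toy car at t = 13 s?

On each constant-a segment, Δv = aΔt and Δx = v₀Δt + ½aΔt²; chain segment to segment.
0–4 s: v starts 4 cm/s; Δx = 4·4 + ½·-10·4² = -64 cm; v ends -36 cm/s.
4–9 s: v starts -36 cm/s; Δx = -36·5 + ½·9·5² = -67.5 cm; v ends 9 cm/s.
9–13 s: v starts 9 cm/s; Δx = 9·4 + ½·10·4² = 116 cm; v ends 49 cm/s.
x(13) = -1 + Σ Δx = -16.5 cm.

-16.5 cm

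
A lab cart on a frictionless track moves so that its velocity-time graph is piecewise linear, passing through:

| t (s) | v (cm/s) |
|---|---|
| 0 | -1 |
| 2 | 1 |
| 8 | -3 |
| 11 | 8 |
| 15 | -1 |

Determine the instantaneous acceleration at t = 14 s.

-2.25 cm/s²

Acceleration is the slope of the v-t graph on 11–15 s: (-1 − 8)/(15 − 11) = -2.25 cm/s².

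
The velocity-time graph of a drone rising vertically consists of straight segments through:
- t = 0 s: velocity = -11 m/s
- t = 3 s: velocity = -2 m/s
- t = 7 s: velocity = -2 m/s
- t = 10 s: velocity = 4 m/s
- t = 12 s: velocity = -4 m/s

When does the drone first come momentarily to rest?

v changes sign on 7–10 s (from -2 to 4); the graph is linear there, so v = 0 at t = 7 + (2)·(10 − 7)/(4 − -2) = 8 s.

t = 8 s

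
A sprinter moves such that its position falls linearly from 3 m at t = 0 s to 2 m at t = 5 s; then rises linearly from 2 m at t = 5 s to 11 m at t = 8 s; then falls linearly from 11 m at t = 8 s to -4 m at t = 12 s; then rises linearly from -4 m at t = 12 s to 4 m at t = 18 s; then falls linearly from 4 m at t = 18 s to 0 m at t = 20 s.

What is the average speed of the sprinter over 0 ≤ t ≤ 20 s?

Average speed = (total path length)/(elapsed time); on a piecewise-linear x-t graph the path length is Σ|Δx|.
0–5 s: |Δx| = |2 − 3| = 1 m
5–8 s: |Δx| = |11 − 2| = 9 m
8–12 s: |Δx| = |-4 − 11| = 15 m
12–18 s: |Δx| = |4 − -4| = 8 m
18–20 s: |Δx| = |0 − 4| = 4 m
Total path = 37 m; average speed = 37/20 = 1.85 m/s.

1.85 m/s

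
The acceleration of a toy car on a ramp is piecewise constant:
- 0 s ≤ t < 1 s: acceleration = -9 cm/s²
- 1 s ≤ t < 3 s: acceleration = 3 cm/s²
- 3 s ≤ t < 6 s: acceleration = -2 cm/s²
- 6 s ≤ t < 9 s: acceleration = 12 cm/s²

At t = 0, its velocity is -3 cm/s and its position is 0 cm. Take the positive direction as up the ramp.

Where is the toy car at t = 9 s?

-34.5 cm

On each constant-a segment, Δv = aΔt and Δx = v₀Δt + ½aΔt²; chain segment to segment.
0–1 s: v starts -3 cm/s; Δx = -3·1 + ½·-9·1² = -7.5 cm; v ends -12 cm/s.
1–3 s: v starts -12 cm/s; Δx = -12·2 + ½·3·2² = -18 cm; v ends -6 cm/s.
3–6 s: v starts -6 cm/s; Δx = -6·3 + ½·-2·3² = -27 cm; v ends -12 cm/s.
6–9 s: v starts -12 cm/s; Δx = -12·3 + ½·12·3² = 18 cm; v ends 24 cm/s.
x(9) = 0 + Σ Δx = -34.5 cm.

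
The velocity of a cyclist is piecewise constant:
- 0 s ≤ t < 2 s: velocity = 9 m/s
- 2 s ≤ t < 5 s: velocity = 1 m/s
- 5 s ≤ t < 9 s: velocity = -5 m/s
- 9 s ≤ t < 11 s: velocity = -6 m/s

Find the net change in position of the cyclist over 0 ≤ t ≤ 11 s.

Displacement is the signed area under the v-t curve.
0–2 s: 9 × 2 = 18 m
2–5 s: 1 × 3 = 3 m
5–9 s: -5 × 4 = -20 m
9–11 s: -6 × 2 = -12 m
Net displacement = -11 m

-11 m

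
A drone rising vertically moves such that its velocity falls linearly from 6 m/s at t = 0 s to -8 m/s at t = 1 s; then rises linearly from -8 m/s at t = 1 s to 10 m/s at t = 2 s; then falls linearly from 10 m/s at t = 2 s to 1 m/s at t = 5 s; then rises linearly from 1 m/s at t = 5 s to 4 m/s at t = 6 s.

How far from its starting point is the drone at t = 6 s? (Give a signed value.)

19 m

Displacement is the signed area under the v-t curve.
0–1 s: ½(6 + -8)(1) = -1 m
1–2 s: ½(-8 + 10)(1) = 1 m
2–5 s: ½(10 + 1)(3) = 16.5 m
5–6 s: ½(1 + 4)(1) = 2.5 m
Net displacement = 19 m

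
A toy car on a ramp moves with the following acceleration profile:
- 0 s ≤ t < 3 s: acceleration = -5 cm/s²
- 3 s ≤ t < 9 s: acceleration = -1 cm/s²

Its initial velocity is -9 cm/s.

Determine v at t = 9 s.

-30 cm/s

Δv equals the area under the a-t graph; then v = v₀ + Δv.
0–3 s: -5 × 3 = -15 cm/s
3–9 s: -1 × 6 = -6 cm/s
Δv = -21 cm/s, so v(9) = -9 + (-21) = -30 cm/s.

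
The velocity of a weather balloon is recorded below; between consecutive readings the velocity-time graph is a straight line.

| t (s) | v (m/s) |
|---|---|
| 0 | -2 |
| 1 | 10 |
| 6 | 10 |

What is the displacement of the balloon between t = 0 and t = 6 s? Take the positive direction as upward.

Net displacement equals the area under the velocity-time graph (areas below the axis count negative).
0–1 s: ½(-2 + 10)(1) = 4 m
1–6 s: 10 × 5 = 50 m
Net displacement = 54 m

54 m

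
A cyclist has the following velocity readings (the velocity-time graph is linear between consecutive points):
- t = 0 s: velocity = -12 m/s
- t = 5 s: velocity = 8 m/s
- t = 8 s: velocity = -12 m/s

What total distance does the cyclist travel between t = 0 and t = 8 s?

Total distance travelled is ∫|v| dt — sum the magnitudes of each area piece.
0–5 s: v = 0 at t = 3 s; triangle areas 18 + 8 = 26 m
5–8 s: v = 0 at t = 6.2 s; triangle areas 4.8 + 10.8 = 15.6 m
Total distance = 41.6 m

41.6 m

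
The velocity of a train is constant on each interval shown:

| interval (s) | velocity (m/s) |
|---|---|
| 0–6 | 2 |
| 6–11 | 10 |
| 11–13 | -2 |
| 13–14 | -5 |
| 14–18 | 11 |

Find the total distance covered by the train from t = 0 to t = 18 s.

115 m

Distance (not displacement) is the total path length: add the absolute areas under v-t.
0–6 s: |2| × 6 = 12 m
6–11 s: |10| × 5 = 50 m
11–13 s: |-2| × 2 = 4 m
13–14 s: |-5| × 1 = 5 m
14–18 s: |11| × 4 = 44 m
Total distance = 115 m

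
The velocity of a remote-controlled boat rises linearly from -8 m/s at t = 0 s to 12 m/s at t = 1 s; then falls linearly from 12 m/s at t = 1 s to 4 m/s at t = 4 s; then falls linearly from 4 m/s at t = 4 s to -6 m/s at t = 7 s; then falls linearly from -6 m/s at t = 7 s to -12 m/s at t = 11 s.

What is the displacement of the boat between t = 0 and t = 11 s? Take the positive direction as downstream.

-13 m

Net displacement equals the area under the velocity-time graph (areas below the axis count negative).
0–1 s: ½(-8 + 12)(1) = 2 m
1–4 s: ½(12 + 4)(3) = 24 m
4–7 s: ½(4 + -6)(3) = -3 m
7–11 s: ½(-6 + -12)(4) = -36 m
Net displacement = -13 m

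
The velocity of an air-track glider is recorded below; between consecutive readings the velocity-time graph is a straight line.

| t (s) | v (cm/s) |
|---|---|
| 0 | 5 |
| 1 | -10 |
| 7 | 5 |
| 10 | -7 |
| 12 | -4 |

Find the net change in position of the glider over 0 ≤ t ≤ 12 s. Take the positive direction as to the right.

-31.5 cm

Net displacement equals the area under the velocity-time graph (areas below the axis count negative).
0–1 s: ½(5 + -10)(1) = -2.5 cm
1–7 s: ½(-10 + 5)(6) = -15 cm
7–10 s: ½(5 + -7)(3) = -3 cm
10–12 s: ½(-7 + -4)(2) = -11 cm
Net displacement = -31.5 cm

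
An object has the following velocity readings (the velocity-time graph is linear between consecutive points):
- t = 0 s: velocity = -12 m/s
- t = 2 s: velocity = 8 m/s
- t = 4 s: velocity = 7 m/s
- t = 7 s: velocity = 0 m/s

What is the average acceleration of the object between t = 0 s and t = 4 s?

4.75 m/s²

Average acceleration = Δv/Δt = (7 − -12)/(4 − 0) = 4.75 m/s².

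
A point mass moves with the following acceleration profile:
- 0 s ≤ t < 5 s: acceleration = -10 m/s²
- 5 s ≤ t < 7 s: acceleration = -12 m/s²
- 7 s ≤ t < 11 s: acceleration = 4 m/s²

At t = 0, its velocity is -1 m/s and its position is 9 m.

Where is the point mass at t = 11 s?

On each constant-a segment, Δv = aΔt and Δx = v₀Δt + ½aΔt²; chain segment to segment.
0–5 s: v starts -1 m/s; Δx = -1·5 + ½·-10·5² = -130 m; v ends -51 m/s.
5–7 s: v starts -51 m/s; Δx = -51·2 + ½·-12·2² = -126 m; v ends -75 m/s.
7–11 s: v starts -75 m/s; Δx = -75·4 + ½·4·4² = -268 m; v ends -59 m/s.
x(11) = 9 + Σ Δx = -515 m.

-515 m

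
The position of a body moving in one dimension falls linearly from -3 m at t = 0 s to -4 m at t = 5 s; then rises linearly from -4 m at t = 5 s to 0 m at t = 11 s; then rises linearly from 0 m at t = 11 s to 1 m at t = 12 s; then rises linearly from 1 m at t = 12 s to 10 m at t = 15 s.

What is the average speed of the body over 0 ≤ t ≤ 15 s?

1 m/s

Average speed = (total path length)/(elapsed time); on a piecewise-linear x-t graph the path length is Σ|Δx|.
0–5 s: |Δx| = |-4 − -3| = 1 m
5–11 s: |Δx| = |0 − -4| = 4 m
11–12 s: |Δx| = |1 − 0| = 1 m
12–15 s: |Δx| = |10 − 1| = 9 m
Total path = 15 m; average speed = 15/15 = 1 m/s.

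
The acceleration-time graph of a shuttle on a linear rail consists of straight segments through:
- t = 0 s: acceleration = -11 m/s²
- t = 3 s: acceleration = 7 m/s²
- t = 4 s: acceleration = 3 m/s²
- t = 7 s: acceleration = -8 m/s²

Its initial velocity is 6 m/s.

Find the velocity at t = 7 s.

Δv equals the area under the a-t graph; then v = v₀ + Δv.
0–3 s: ½(-11 + 7)(3) = -6 m/s
3–4 s: ½(7 + 3)(1) = 5 m/s
4–7 s: ½(3 + -8)(3) = -7.5 m/s
Δv = -8.5 m/s, so v(7) = 6 + (-8.5) = -2.5 m/s.

-2.5 m/s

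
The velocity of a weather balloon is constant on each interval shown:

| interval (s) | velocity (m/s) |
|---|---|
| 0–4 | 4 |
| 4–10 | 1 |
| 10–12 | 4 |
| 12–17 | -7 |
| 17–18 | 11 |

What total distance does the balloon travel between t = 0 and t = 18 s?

76 m

Distance (not displacement) is the total path length: add the absolute areas under v-t.
0–4 s: |4| × 4 = 16 m
4–10 s: |1| × 6 = 6 m
10–12 s: |4| × 2 = 8 m
12–17 s: |-7| × 5 = 35 m
17–18 s: |11| × 1 = 11 m
Total distance = 76 m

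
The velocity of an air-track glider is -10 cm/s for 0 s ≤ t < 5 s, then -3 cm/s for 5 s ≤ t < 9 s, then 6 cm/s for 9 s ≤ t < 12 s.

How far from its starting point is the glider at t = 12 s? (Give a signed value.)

-44 cm

Net displacement equals the area under the velocity-time graph (areas below the axis count negative).
0–5 s: -10 × 5 = -50 cm
5–9 s: -3 × 4 = -12 cm
9–12 s: 6 × 3 = 18 cm
Net displacement = -44 cm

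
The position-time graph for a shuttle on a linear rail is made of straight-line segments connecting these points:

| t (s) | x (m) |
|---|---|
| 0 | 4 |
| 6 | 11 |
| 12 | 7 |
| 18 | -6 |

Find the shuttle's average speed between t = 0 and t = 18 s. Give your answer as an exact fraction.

4/3 m/s

Average speed = (total path length)/(elapsed time); on a piecewise-linear x-t graph the path length is Σ|Δx|.
0–6 s: |Δx| = |11 − 4| = 7 m
6–12 s: |Δx| = |7 − 11| = 4 m
12–18 s: |Δx| = |-6 − 7| = 13 m
Total path = 24 m; average speed = 24/18 = 4/3 m/s.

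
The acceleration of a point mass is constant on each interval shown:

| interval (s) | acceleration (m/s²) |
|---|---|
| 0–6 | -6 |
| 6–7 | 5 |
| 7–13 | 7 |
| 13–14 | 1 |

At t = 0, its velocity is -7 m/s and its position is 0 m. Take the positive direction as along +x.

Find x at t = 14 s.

-288 m

On each constant-a segment, Δv = aΔt and Δx = v₀Δt + ½aΔt²; chain segment to segment.
0–6 s: v starts -7 m/s; Δx = -7·6 + ½·-6·6² = -150 m; v ends -43 m/s.
6–7 s: v starts -43 m/s; Δx = -43·1 + ½·5·1² = -40.5 m; v ends -38 m/s.
7–13 s: v starts -38 m/s; Δx = -38·6 + ½·7·6² = -102 m; v ends 4 m/s.
13–14 s: v starts 4 m/s; Δx = 4·1 + ½·1·1² = 4.5 m; v ends 5 m/s.
x(14) = 0 + Σ Δx = -288 m.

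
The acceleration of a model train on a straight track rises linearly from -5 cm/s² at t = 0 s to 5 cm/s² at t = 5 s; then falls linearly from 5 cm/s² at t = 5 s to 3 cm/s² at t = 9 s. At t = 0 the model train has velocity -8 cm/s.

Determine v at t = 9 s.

8 cm/s

Δv equals the area under the a-t graph; then v = v₀ + Δv.
0–5 s: ½(-5 + 5)(5) = 0 cm/s
5–9 s: ½(5 + 3)(4) = 16 cm/s
Δv = 16 cm/s, so v(9) = -8 + (16) = 8 cm/s.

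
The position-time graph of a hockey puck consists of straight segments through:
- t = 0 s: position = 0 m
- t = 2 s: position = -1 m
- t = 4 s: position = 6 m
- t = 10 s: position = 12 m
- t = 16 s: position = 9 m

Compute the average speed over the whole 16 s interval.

Average speed = (total path length)/(elapsed time); on a piecewise-linear x-t graph the path length is Σ|Δx|.
0–2 s: |Δx| = |-1 − 0| = 1 m
2–4 s: |Δx| = |6 − -1| = 7 m
4–10 s: |Δx| = |12 − 6| = 6 m
10–16 s: |Δx| = |9 − 12| = 3 m
Total path = 17 m; average speed = 17/16 = 1.0625 m/s.

1.0625 m/s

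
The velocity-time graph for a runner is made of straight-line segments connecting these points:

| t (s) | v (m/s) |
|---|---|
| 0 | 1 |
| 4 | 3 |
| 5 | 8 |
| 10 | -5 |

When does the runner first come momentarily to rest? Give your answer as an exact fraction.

v changes sign on 5–10 s (from 8 to -5); the graph is linear there, so v = 0 at t = 5 + (-8)·(10 − 5)/(-5 − 8) = 105/13 s.

t = 105/13 s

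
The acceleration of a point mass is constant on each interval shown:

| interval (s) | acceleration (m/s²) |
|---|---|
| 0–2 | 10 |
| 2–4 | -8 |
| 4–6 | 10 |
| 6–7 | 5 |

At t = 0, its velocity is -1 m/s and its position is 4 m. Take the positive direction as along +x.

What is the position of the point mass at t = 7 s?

95.5 m

On each constant-a segment, Δv = aΔt and Δx = v₀Δt + ½aΔt²; chain segment to segment.
0–2 s: v starts -1 m/s; Δx = -1·2 + ½·10·2² = 18 m; v ends 19 m/s.
2–4 s: v starts 19 m/s; Δx = 19·2 + ½·-8·2² = 22 m; v ends 3 m/s.
4–6 s: v starts 3 m/s; Δx = 3·2 + ½·10·2² = 26 m; v ends 23 m/s.
6–7 s: v starts 23 m/s; Δx = 23·1 + ½·5·1² = 25.5 m; v ends 28 m/s.
x(7) = 4 + Σ Δx = 95.5 m.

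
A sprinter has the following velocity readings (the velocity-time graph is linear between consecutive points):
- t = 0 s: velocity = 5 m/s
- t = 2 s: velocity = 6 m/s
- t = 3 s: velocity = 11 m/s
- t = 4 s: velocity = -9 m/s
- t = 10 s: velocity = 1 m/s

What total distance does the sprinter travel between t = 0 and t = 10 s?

49.15 m

Distance (not displacement) is the total path length: add the absolute areas under v-t.
0–2 s: |½(5 + 6)(2)| = 11 m
2–3 s: |½(6 + 11)(1)| = 8.5 m
3–4 s: v = 0 at t = 3.55 s; triangle areas 3.025 + 2.025 = 5.05 m
4–10 s: v = 0 at t = 9.4 s; triangle areas 24.3 + 0.3 = 24.6 m
Total distance = 49.15 m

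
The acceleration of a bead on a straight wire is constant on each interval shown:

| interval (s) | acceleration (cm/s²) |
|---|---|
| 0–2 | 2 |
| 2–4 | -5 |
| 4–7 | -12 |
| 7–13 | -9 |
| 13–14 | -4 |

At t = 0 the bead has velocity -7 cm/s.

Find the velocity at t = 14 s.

Δv equals the area under the a-t graph; then v = v₀ + Δv.
0–2 s: 2 × 2 = 4 cm/s
2–4 s: -5 × 2 = -10 cm/s
4–7 s: -12 × 3 = -36 cm/s
7–13 s: -9 × 6 = -54 cm/s
13–14 s: -4 × 1 = -4 cm/s
Δv = -100 cm/s, so v(14) = -7 + (-100) = -107 cm/s.

-107 cm/s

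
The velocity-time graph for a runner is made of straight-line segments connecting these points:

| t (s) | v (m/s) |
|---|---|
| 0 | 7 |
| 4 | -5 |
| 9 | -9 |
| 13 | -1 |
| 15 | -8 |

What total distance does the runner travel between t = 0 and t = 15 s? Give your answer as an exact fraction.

229/3 m

Distance (not displacement) is the total path length: add the absolute areas under v-t.
0–4 s: v = 0 at t = 7/3 s; triangle areas 49/6 + 25/6 = 37/3 m
4–9 s: |½(-5 + -9)(5)| = 35 m
9–13 s: |½(-9 + -1)(4)| = 20 m
13–15 s: |½(-1 + -8)(2)| = 9 m
Total distance = 229/3 m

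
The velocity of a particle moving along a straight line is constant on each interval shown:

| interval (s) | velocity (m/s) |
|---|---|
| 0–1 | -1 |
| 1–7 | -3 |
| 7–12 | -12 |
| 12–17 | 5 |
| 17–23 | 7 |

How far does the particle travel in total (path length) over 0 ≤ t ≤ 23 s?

Total distance travelled is ∫|v| dt — sum the magnitudes of each area piece.
0–1 s: |-1| × 1 = 1 m
1–7 s: |-3| × 6 = 18 m
7–12 s: |-12| × 5 = 60 m
12–17 s: |5| × 5 = 25 m
17–23 s: |7| × 6 = 42 m
Total distance = 146 m

146 m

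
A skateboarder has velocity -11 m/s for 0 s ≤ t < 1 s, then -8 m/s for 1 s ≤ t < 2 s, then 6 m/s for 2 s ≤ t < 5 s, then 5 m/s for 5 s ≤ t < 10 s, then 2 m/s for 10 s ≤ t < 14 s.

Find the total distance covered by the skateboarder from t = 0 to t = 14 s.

70 m

Distance (not displacement) is the total path length: add the absolute areas under v-t.
0–1 s: |-11| × 1 = 11 m
1–2 s: |-8| × 1 = 8 m
2–5 s: |6| × 3 = 18 m
5–10 s: |5| × 5 = 25 m
10–14 s: |2| × 4 = 8 m
Total distance = 70 m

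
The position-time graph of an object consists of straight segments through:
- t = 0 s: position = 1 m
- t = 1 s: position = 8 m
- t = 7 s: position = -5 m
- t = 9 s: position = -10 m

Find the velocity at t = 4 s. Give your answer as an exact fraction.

-13/6 m/s

Velocity is the slope of the x-t graph on 1–7 s: (-5 − 8)/(7 − 1) = -13/6 m/s.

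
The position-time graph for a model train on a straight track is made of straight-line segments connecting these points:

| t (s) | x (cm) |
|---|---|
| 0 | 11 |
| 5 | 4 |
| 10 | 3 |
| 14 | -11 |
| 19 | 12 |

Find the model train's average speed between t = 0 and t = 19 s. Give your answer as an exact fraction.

Average speed = (total path length)/(elapsed time); on a piecewise-linear x-t graph the path length is Σ|Δx|.
0–5 s: |Δx| = |4 − 11| = 7 cm
5–10 s: |Δx| = |3 − 4| = 1 cm
10–14 s: |Δx| = |-11 − 3| = 14 cm
14–19 s: |Δx| = |12 − -11| = 23 cm
Total path = 45 cm; average speed = 45/19 = 45/19 cm/s.

45/19 cm/s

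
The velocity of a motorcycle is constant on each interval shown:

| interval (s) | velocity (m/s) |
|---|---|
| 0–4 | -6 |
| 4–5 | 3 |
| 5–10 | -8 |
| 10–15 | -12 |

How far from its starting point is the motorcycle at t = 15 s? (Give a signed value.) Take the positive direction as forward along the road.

-121 m

Displacement is the signed area under the v-t curve.
0–4 s: -6 × 4 = -24 m
4–5 s: 3 × 1 = 3 m
5–10 s: -8 × 5 = -40 m
10–15 s: -12 × 5 = -60 m
Net displacement = -121 m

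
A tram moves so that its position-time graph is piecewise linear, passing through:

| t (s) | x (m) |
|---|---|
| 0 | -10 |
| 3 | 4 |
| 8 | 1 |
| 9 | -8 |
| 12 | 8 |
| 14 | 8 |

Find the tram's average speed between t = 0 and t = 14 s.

Average speed = (total path length)/(elapsed time); on a piecewise-linear x-t graph the path length is Σ|Δx|.
0–3 s: |Δx| = |4 − -10| = 14 m
3–8 s: |Δx| = |1 − 4| = 3 m
8–9 s: |Δx| = |-8 − 1| = 9 m
9–12 s: |Δx| = |8 − -8| = 16 m
12–14 s: |Δx| = |8 − 8| = 0 m
Total path = 42 m; average speed = 42/14 = 3 m/s.

3 m/s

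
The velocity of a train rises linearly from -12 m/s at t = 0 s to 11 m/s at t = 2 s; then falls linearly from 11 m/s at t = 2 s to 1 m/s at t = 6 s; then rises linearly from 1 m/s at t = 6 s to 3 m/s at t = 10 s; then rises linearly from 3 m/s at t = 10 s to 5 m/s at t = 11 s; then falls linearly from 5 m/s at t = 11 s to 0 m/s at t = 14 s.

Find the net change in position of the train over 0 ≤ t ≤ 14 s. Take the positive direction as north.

42.5 m

Net displacement equals the area under the velocity-time graph (areas below the axis count negative).
0–2 s: ½(-12 + 11)(2) = -1 m
2–6 s: ½(11 + 1)(4) = 24 m
6–10 s: ½(1 + 3)(4) = 8 m
10–11 s: ½(3 + 5)(1) = 4 m
11–14 s: ½(5 + 0)(3) = 7.5 m
Net displacement = 42.5 m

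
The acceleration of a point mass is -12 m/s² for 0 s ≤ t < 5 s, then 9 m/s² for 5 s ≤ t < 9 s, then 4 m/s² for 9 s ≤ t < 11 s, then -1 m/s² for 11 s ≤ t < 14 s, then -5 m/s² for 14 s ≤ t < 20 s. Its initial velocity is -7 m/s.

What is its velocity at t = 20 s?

-56 m/s

Δv equals the area under the a-t graph; then v = v₀ + Δv.
0–5 s: -12 × 5 = -60 m/s
5–9 s: 9 × 4 = 36 m/s
9–11 s: 4 × 2 = 8 m/s
11–14 s: -1 × 3 = -3 m/s
14–20 s: -5 × 6 = -30 m/s
Δv = -49 m/s, so v(20) = -7 + (-49) = -56 m/s.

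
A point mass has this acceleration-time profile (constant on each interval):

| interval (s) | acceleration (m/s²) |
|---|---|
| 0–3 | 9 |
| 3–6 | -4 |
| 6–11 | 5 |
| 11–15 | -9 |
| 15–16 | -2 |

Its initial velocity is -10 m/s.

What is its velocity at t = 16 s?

Δv equals the area under the a-t graph; then v = v₀ + Δv.
0–3 s: 9 × 3 = 27 m/s
3–6 s: -4 × 3 = -12 m/s
6–11 s: 5 × 5 = 25 m/s
11–15 s: -9 × 4 = -36 m/s
15–16 s: -2 × 1 = -2 m/s
Δv = 2 m/s, so v(16) = -10 + (2) = -8 m/s.

-8 m/s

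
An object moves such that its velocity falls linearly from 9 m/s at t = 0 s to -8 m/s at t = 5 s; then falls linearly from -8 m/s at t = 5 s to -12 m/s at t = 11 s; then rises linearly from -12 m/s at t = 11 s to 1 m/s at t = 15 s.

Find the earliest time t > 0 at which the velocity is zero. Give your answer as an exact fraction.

v changes sign on 0–5 s (from 9 to -8); the graph is linear there, so v = 0 at t = 0 + (-9)·(5 − 0)/(-8 − 9) = 45/17 s.

t = 45/17 s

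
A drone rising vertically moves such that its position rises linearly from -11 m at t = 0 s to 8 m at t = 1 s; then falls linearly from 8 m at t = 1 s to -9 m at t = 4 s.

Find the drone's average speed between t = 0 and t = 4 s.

9 m/s

Average speed = (total path length)/(elapsed time); on a piecewise-linear x-t graph the path length is Σ|Δx|.
0–1 s: |Δx| = |8 − -11| = 19 m
1–4 s: |Δx| = |-9 − 8| = 17 m
Total path = 36 m; average speed = 36/4 = 9 m/s.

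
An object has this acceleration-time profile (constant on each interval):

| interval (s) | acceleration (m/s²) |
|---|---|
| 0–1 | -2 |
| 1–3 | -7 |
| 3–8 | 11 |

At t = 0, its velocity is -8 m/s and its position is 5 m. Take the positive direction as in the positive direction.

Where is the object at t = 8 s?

-20.5 m

On each constant-a segment, Δv = aΔt and Δx = v₀Δt + ½aΔt²; chain segment to segment.
0–1 s: v starts -8 m/s; Δx = -8·1 + ½·-2·1² = -9 m; v ends -10 m/s.
1–3 s: v starts -10 m/s; Δx = -10·2 + ½·-7·2² = -34 m; v ends -24 m/s.
3–8 s: v starts -24 m/s; Δx = -24·5 + ½·11·5² = 17.5 m; v ends 31 m/s.
x(8) = 5 + Σ Δx = -20.5 m.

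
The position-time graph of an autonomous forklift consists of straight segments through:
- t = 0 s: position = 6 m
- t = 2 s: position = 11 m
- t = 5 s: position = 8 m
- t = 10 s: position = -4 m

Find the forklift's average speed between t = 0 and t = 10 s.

2 m/s

Average speed = (total path length)/(elapsed time); on a piecewise-linear x-t graph the path length is Σ|Δx|.
0–2 s: |Δx| = |11 − 6| = 5 m
2–5 s: |Δx| = |8 − 11| = 3 m
5–10 s: |Δx| = |-4 − 8| = 12 m
Total path = 20 m; average speed = 20/10 = 2 m/s.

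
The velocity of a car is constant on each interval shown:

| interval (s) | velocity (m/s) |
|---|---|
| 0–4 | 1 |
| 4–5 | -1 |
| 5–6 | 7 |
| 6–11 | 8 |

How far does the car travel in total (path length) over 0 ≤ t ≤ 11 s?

Distance (not displacement) is the total path length: add the absolute areas under v-t.
0–4 s: |1| × 4 = 4 m
4–5 s: |-1| × 1 = 1 m
5–6 s: |7| × 1 = 7 m
6–11 s: |8| × 5 = 40 m
Total distance = 52 m

52 m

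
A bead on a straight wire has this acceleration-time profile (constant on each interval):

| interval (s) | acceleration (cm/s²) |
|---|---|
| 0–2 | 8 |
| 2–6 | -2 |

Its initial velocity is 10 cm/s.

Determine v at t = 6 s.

18 cm/s

Δv equals the area under the a-t graph; then v = v₀ + Δv.
0–2 s: 8 × 2 = 16 cm/s
2–6 s: -2 × 4 = -8 cm/s
Δv = 8 cm/s, so v(6) = 10 + (8) = 18 cm/s.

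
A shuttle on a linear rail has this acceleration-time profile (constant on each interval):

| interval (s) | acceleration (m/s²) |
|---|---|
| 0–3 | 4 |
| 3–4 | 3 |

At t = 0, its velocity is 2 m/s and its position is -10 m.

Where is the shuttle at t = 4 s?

29.5 m

On each constant-a segment, Δv = aΔt and Δx = v₀Δt + ½aΔt²; chain segment to segment.
0–3 s: v starts 2 m/s; Δx = 2·3 + ½·4·3² = 24 m; v ends 14 m/s.
3–4 s: v starts 14 m/s; Δx = 14·1 + ½·3·1² = 15.5 m; v ends 17 m/s.
x(4) = -10 + Σ Δx = 29.5 m.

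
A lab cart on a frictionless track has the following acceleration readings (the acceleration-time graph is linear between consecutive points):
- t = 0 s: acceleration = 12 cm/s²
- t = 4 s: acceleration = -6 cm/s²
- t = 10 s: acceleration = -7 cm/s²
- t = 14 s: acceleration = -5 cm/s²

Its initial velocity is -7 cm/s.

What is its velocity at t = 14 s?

-58 cm/s

Δv equals the area under the a-t graph; then v = v₀ + Δv.
0–4 s: ½(12 + -6)(4) = 12 cm/s
4–10 s: ½(-6 + -7)(6) = -39 cm/s
10–14 s: ½(-7 + -5)(4) = -24 cm/s
Δv = -51 cm/s, so v(14) = -7 + (-51) = -58 cm/s.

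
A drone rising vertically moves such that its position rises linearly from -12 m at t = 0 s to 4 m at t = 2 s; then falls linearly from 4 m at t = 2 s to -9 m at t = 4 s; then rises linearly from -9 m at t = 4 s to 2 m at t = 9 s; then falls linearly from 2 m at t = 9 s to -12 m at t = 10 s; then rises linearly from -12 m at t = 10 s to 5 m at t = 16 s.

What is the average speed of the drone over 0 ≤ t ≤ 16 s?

4.4375 m/s

Average speed = (total path length)/(elapsed time); on a piecewise-linear x-t graph the path length is Σ|Δx|.
0–2 s: |Δx| = |4 − -12| = 16 m
2–4 s: |Δx| = |-9 − 4| = 13 m
4–9 s: |Δx| = |2 − -9| = 11 m
9–10 s: |Δx| = |-12 − 2| = 14 m
10–16 s: |Δx| = |5 − -12| = 17 m
Total path = 71 m; average speed = 71/16 = 4.4375 m/s.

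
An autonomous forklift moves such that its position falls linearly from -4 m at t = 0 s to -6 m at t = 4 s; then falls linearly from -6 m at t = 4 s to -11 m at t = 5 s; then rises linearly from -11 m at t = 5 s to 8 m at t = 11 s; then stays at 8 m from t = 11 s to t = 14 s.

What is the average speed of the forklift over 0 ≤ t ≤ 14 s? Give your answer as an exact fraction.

13/7 m/s

Average speed = (total path length)/(elapsed time); on a piecewise-linear x-t graph the path length is Σ|Δx|.
0–4 s: |Δx| = |-6 − -4| = 2 m
4–5 s: |Δx| = |-11 − -6| = 5 m
5–11 s: |Δx| = |8 − -11| = 19 m
11–14 s: |Δx| = |8 − 8| = 0 m
Total path = 26 m; average speed = 26/14 = 13/7 m/s.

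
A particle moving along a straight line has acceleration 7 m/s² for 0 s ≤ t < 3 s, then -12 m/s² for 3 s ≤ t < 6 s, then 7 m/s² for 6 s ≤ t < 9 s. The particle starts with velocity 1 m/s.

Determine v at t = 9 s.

7 m/s

Δv equals the area under the a-t graph; then v = v₀ + Δv.
0–3 s: 7 × 3 = 21 m/s
3–6 s: -12 × 3 = -36 m/s
6–9 s: 7 × 3 = 21 m/s
Δv = 6 m/s, so v(9) = 1 + (6) = 7 m/s.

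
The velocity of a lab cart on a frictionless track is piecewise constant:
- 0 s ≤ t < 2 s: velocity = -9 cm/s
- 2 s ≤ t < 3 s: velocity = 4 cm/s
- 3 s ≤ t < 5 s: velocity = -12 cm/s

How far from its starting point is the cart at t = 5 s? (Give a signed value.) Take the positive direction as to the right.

-38 cm

Net displacement equals the area under the velocity-time graph (areas below the axis count negative).
0–2 s: -9 × 2 = -18 cm
2–3 s: 4 × 1 = 4 cm
3–5 s: -12 × 2 = -24 cm
Net displacement = -38 cm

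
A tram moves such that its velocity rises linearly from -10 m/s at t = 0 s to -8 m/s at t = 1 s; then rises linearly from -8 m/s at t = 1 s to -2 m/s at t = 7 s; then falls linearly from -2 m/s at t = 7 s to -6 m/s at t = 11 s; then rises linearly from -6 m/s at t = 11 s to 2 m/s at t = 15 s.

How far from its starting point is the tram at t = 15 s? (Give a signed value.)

Displacement is the signed area under the v-t curve.
0–1 s: ½(-10 + -8)(1) = -9 m
1–7 s: ½(-8 + -2)(6) = -30 m
7–11 s: ½(-2 + -6)(4) = -16 m
11–15 s: ½(-6 + 2)(4) = -8 m
Net displacement = -63 m

-63 m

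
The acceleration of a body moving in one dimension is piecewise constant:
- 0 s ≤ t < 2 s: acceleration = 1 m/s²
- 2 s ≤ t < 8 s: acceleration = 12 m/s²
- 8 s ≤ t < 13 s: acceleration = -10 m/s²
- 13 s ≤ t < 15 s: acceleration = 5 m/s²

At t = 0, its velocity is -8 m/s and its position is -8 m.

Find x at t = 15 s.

On each constant-a segment, Δv = aΔt and Δx = v₀Δt + ½aΔt²; chain segment to segment.
0–2 s: v starts -8 m/s; Δx = -8·2 + ½·1·2² = -14 m; v ends -6 m/s.
2–8 s: v starts -6 m/s; Δx = -6·6 + ½·12·6² = 180 m; v ends 66 m/s.
8–13 s: v starts 66 m/s; Δx = 66·5 + ½·-10·5² = 205 m; v ends 16 m/s.
13–15 s: v starts 16 m/s; Δx = 16·2 + ½·5·2² = 42 m; v ends 26 m/s.
x(15) = -8 + Σ Δx = 405 m.

405 m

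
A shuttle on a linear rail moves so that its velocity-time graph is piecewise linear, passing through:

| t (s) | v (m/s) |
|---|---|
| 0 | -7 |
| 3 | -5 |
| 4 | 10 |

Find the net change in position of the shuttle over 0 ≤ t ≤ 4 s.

-15.5 m

Net displacement equals the area under the velocity-time graph (areas below the axis count negative).
0–3 s: ½(-7 + -5)(3) = -18 m
3–4 s: ½(-5 + 10)(1) = 2.5 m
Net displacement = -15.5 m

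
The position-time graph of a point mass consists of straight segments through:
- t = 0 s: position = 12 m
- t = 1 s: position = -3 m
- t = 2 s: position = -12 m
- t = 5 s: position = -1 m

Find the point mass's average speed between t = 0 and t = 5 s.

7 m/s

Average speed = (total path length)/(elapsed time); on a piecewise-linear x-t graph the path length is Σ|Δx|.
0–1 s: |Δx| = |-3 − 12| = 15 m
1–2 s: |Δx| = |-12 − -3| = 9 m
2–5 s: |Δx| = |-1 − -12| = 11 m
Total path = 35 m; average speed = 35/5 = 7 m/s.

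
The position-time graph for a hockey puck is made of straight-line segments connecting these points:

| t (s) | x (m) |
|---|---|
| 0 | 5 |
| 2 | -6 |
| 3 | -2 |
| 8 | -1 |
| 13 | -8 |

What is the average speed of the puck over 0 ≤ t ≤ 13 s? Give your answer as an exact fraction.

Average speed = (total path length)/(elapsed time); on a piecewise-linear x-t graph the path length is Σ|Δx|.
0–2 s: |Δx| = |-6 − 5| = 11 m
2–3 s: |Δx| = |-2 − -6| = 4 m
3–8 s: |Δx| = |-1 − -2| = 1 m
8–13 s: |Δx| = |-8 − -1| = 7 m
Total path = 23 m; average speed = 23/13 = 23/13 m/s.

23/13 m/s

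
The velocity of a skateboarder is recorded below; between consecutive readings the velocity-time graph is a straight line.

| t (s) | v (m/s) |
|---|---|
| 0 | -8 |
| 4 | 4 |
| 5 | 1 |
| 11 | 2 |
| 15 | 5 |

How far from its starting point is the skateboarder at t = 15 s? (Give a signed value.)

Net displacement equals the area under the velocity-time graph (areas below the axis count negative).
0–4 s: ½(-8 + 4)(4) = -8 m
4–5 s: ½(4 + 1)(1) = 2.5 m
5–11 s: ½(1 + 2)(6) = 9 m
11–15 s: ½(2 + 5)(4) = 14 m
Net displacement = 17.5 m

17.5 m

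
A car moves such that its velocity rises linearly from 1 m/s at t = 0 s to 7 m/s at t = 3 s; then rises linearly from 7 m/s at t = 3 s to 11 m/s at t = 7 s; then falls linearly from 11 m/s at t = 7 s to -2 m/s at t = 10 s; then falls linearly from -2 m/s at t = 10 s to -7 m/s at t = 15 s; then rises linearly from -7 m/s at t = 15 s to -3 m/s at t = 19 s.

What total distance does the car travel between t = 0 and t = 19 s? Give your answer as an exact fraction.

1364/13 m

Distance (not displacement) is the total path length: add the absolute areas under v-t.
0–3 s: |½(1 + 7)(3)| = 12 m
3–7 s: |½(7 + 11)(4)| = 36 m
7–10 s: v = 0 at t = 124/13 s; triangle areas 363/26 + 6/13 = 375/26 m
10–15 s: |½(-2 + -7)(5)| = 22.5 m
15–19 s: |½(-7 + -3)(4)| = 20 m
Total distance = 1364/13 m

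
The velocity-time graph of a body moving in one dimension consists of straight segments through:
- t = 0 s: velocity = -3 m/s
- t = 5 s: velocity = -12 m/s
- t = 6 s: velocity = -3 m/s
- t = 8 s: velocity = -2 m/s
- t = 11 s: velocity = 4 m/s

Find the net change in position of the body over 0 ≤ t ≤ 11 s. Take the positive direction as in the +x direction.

Displacement is the signed area under the v-t curve.
0–5 s: ½(-3 + -12)(5) = -37.5 m
5–6 s: ½(-12 + -3)(1) = -7.5 m
6–8 s: ½(-3 + -2)(2) = -5 m
8–11 s: ½(-2 + 4)(3) = 3 m
Net displacement = -47 m

-47 m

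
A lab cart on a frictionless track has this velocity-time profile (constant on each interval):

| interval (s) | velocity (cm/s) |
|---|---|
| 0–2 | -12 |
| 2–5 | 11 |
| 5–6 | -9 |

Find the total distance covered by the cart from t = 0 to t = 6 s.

Total distance travelled is ∫|v| dt — sum the magnitudes of each area piece.
0–2 s: |-12| × 2 = 24 cm
2–5 s: |11| × 3 = 33 cm
5–6 s: |-9| × 1 = 9 cm
Total distance = 66 cm

66 cm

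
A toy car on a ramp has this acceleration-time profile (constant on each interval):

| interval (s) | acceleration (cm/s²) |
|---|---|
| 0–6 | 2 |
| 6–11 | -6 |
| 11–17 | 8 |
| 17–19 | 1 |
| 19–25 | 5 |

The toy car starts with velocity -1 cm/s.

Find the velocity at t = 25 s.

61 cm/s

Δv equals the area under the a-t graph; then v = v₀ + Δv.
0–6 s: 2 × 6 = 12 cm/s
6–11 s: -6 × 5 = -30 cm/s
11–17 s: 8 × 6 = 48 cm/s
17–19 s: 1 × 2 = 2 cm/s
19–25 s: 5 × 6 = 30 cm/s
Δv = 62 cm/s, so v(25) = -1 + (62) = 61 cm/s.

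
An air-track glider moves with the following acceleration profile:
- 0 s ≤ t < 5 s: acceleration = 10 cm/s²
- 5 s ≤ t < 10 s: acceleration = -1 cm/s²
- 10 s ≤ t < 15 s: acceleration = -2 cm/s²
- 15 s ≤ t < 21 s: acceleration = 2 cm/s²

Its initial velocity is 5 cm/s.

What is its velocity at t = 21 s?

52 cm/s

Δv equals the area under the a-t graph; then v = v₀ + Δv.
0–5 s: 10 × 5 = 50 cm/s
5–10 s: -1 × 5 = -5 cm/s
10–15 s: -2 × 5 = -10 cm/s
15–21 s: 2 × 6 = 12 cm/s
Δv = 47 cm/s, so v(21) = 5 + (47) = 52 cm/s.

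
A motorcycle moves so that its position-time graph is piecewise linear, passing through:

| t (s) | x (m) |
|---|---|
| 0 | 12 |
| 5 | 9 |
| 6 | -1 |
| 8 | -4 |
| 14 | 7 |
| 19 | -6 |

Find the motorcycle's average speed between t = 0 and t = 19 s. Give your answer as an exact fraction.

40/19 m/s

Average speed = (total path length)/(elapsed time); on a piecewise-linear x-t graph the path length is Σ|Δx|.
0–5 s: |Δx| = |9 − 12| = 3 m
5–6 s: |Δx| = |-1 − 9| = 10 m
6–8 s: |Δx| = |-4 − -1| = 3 m
8–14 s: |Δx| = |7 − -4| = 11 m
14–19 s: |Δx| = |-6 − 7| = 13 m
Total path = 40 m; average speed = 40/19 = 40/19 m/s.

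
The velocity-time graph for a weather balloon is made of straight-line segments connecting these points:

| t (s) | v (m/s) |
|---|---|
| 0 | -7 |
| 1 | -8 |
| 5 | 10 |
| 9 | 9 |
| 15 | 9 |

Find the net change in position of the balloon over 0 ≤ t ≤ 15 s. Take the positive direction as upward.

88.5 m

Net displacement equals the area under the velocity-time graph (areas below the axis count negative).
0–1 s: ½(-7 + -8)(1) = -7.5 m
1–5 s: ½(-8 + 10)(4) = 4 m
5–9 s: ½(10 + 9)(4) = 38 m
9–15 s: 9 × 6 = 54 m
Net displacement = 88.5 m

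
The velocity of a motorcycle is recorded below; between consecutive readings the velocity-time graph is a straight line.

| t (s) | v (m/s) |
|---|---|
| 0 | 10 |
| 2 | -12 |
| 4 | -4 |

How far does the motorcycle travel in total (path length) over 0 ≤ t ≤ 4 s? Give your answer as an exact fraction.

Distance (not displacement) is the total path length: add the absolute areas under v-t.
0–2 s: v = 0 at t = 10/11 s; triangle areas 50/11 + 72/11 = 122/11 m
2–4 s: |½(-12 + -4)(2)| = 16 m
Total distance = 298/11 m

298/11 m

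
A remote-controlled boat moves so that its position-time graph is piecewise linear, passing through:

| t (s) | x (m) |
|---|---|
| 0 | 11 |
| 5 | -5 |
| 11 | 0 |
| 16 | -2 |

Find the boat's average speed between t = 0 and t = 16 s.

1.4375 m/s

Average speed = (total path length)/(elapsed time); on a piecewise-linear x-t graph the path length is Σ|Δx|.
0–5 s: |Δx| = |-5 − 11| = 16 m
5–11 s: |Δx| = |0 − -5| = 5 m
11–16 s: |Δx| = |-2 − 0| = 2 m
Total path = 23 m; average speed = 23/16 = 1.4375 m/s.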